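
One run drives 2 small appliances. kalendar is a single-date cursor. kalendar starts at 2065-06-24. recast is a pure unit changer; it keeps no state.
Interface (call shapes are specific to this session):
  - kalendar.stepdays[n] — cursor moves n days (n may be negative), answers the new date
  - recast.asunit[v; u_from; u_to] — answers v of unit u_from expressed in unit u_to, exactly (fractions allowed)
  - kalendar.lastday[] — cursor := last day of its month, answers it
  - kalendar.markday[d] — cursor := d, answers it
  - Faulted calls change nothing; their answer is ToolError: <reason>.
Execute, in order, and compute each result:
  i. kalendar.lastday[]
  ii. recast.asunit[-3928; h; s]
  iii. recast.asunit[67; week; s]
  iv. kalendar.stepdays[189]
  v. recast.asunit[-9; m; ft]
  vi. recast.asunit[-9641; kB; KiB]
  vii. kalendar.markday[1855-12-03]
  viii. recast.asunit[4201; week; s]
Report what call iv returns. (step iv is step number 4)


Answer: 2066-01-05

Derivation:
Act: kalendar.lastday[]
Obs: 2065-06-30
Act: recast.asunit[-3928; h; s]
Obs: -14140800
Act: recast.asunit[67; week; s]
Obs: 40521600
Act: kalendar.stepdays[189]
Obs: 2066-01-05
Act: recast.asunit[-9; m; ft]
Obs: -3750/127
Act: recast.asunit[-9641; kB; KiB]
Obs: -1205125/128
Act: kalendar.markday[1855-12-03]
Obs: 1855-12-03
Act: recast.asunit[4201; week; s]
Obs: 2540764800


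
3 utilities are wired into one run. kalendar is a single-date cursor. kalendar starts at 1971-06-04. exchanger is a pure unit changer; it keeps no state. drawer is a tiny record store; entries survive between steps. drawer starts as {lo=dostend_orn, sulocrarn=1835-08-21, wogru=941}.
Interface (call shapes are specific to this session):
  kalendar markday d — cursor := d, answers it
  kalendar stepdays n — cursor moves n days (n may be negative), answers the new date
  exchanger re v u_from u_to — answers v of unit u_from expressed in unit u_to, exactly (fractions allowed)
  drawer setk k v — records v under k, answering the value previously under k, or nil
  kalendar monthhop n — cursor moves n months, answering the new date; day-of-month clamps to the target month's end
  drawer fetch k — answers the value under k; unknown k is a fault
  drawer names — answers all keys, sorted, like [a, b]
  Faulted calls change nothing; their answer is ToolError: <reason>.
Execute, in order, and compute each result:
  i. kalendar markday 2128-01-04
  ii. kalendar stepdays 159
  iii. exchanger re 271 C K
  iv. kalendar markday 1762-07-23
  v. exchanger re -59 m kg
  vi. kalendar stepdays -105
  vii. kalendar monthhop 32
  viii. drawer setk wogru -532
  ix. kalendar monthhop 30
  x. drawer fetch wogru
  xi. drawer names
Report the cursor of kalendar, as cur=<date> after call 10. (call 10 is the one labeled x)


Step: kalendar markday[d→2128-01-04]
Result: 2128-01-04
Step: kalendar stepdays[n→159]
Result: 2128-06-11
Step: exchanger re[v→271; u_from→C; u_to→K]
Result: 10883/20
Step: kalendar markday[d→1762-07-23]
Result: 1762-07-23
Step: exchanger re[v→-59; u_from→m; u_to→kg]
Result: ToolError: incompatible units
Step: kalendar stepdays[n→-105]
Result: 1762-04-09
Step: kalendar monthhop[n→32]
Result: 1764-12-09
Step: drawer setk[k→wogru; v→-532]
Result: 941
Step: kalendar monthhop[n→30]
Result: 1767-06-09
Step: drawer fetch[k→wogru]
Result: -532
Step: drawer names[]
Result: [lo, sulocrarn, wogru]

Answer: cur=1767-06-09


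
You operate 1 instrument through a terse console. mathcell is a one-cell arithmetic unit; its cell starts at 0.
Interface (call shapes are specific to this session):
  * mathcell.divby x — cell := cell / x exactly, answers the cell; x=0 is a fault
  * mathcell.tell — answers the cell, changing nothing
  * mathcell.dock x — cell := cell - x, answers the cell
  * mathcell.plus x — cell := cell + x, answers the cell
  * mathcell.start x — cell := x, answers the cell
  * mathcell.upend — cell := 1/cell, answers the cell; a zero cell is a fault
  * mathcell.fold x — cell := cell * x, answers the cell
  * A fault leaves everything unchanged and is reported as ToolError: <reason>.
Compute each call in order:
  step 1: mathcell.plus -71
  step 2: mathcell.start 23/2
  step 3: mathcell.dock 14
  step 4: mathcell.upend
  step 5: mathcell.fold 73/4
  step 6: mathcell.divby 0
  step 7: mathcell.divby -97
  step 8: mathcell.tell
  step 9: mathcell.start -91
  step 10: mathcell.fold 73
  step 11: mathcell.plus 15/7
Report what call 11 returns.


Answer: -46486/7

Derivation:
I call mathcell.plus using x→-71, and observe -71.
I try mathcell.start using x→23/2, which returns 23/2.
Then mathcell.dock using x→14, and observe -5/2.
Calling mathcell.upend, which returns -2/5.
I invoke mathcell.fold using x→73/4, and observe -73/10.
Using mathcell.divby using x→0, and observe ToolError: division by zero.
I call mathcell.divby using x→-97, and get 73/970.
Now I run mathcell.tell(), and get 73/970.
I invoke mathcell.start using x→-91, — result: -91.
I run mathcell.fold using x→73: -6643.
I call mathcell.plus using x→15/7, giving -46486/7.


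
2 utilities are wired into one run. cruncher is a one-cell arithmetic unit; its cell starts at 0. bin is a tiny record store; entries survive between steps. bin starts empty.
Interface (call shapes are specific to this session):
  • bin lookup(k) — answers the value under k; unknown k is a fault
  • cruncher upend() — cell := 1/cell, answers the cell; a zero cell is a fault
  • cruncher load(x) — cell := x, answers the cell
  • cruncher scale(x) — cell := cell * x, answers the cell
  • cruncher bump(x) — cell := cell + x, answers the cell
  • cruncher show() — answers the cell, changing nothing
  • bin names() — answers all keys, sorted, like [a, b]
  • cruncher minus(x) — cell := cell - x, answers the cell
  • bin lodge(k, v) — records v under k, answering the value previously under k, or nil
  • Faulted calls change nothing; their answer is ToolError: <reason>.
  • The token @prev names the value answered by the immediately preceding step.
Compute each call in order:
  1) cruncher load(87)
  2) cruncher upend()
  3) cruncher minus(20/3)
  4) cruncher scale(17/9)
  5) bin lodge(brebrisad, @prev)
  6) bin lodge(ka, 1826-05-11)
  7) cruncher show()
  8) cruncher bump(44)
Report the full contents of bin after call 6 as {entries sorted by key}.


Answer: {brebrisad=-3281/261, ka=1826-05-11}

Derivation:
% 1. cruncher load(x: 87) ~> 87
% 2. cruncher upend() ~> 1/87
% 3. cruncher minus(x: 20/3) ~> -193/29
% 4. cruncher scale(x: 17/9) ~> -3281/261
% 5. bin lodge(k: brebrisad, v: @prev) ~> nil
% 6. bin lodge(k: ka, v: 1826-05-11) ~> nil
% 7. cruncher show() ~> -3281/261
% 8. cruncher bump(x: 44) ~> 8203/261


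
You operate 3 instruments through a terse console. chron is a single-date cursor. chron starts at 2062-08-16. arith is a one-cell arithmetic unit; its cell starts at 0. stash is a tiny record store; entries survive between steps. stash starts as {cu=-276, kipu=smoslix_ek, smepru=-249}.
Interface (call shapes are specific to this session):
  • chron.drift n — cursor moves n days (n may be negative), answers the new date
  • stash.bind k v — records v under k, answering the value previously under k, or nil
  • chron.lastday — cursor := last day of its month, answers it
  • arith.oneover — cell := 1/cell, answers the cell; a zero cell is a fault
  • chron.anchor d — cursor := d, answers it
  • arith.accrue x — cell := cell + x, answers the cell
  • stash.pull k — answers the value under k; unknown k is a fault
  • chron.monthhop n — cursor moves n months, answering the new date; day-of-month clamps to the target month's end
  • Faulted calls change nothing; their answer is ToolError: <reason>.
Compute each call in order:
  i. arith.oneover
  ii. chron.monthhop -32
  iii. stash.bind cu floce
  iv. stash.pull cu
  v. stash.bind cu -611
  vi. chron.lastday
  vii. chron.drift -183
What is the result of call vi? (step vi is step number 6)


Act: oneover[]
Obs: ToolError: reciprocal of zero
Act: monthhop[-32]
Obs: 2059-12-16
Act: bind[cu; floce]
Obs: -276
Act: pull[cu]
Obs: floce
Act: bind[cu; -611]
Obs: floce
Act: lastday[]
Obs: 2059-12-31
Act: drift[-183]
Obs: 2059-07-01

Answer: 2059-12-31


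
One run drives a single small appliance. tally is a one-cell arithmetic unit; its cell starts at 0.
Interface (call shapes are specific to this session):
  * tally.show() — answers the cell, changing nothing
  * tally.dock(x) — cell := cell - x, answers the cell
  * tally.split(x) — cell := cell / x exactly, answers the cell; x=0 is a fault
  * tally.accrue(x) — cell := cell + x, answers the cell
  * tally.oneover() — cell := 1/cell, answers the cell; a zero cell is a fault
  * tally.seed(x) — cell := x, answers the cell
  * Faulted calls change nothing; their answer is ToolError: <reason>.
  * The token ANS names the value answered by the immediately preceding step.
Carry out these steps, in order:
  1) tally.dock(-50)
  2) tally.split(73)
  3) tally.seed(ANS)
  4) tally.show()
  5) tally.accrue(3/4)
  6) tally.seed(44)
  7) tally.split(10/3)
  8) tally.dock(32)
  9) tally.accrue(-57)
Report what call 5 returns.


Answer: 419/292

Derivation:
Act: tally.dock[-50]
Obs: 50
Act: tally.split[73]
Obs: 50/73
Act: tally.seed[ANS]
Obs: 50/73
Act: tally.show[]
Obs: 50/73
Act: tally.accrue[3/4]
Obs: 419/292
Act: tally.seed[44]
Obs: 44
Act: tally.split[10/3]
Obs: 66/5
Act: tally.dock[32]
Obs: -94/5
Act: tally.accrue[-57]
Obs: -379/5


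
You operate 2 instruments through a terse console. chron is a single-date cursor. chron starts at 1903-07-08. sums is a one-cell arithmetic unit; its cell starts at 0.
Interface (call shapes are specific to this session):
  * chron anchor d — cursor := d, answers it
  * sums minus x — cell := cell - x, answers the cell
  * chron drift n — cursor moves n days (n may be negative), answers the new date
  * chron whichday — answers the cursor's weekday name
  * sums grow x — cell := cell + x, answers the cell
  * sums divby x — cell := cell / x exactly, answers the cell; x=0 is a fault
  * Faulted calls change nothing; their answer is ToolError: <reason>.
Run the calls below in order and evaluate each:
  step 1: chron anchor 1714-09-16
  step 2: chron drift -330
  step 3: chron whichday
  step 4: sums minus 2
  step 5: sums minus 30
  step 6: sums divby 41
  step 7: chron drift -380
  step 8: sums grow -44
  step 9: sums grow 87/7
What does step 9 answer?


Answer: -9285/287

Derivation:
Using chron anchor with d='1714-09-16', and see 1714-09-16.
Invoking chron drift with n='-330', yielding 1713-10-21.
Invoking chron whichday, yielding Saturday.
Invoking sums minus with x='2', which returns -2.
Invoking sums minus with x='30', yielding -32.
I run sums divby with x='41', which returns -32/41.
Now I run chron drift with n='-380', and see 1712-10-06.
I run sums grow with x='-44', and see -1836/41.
Then sums grow with x='87/7', which returns -9285/287.


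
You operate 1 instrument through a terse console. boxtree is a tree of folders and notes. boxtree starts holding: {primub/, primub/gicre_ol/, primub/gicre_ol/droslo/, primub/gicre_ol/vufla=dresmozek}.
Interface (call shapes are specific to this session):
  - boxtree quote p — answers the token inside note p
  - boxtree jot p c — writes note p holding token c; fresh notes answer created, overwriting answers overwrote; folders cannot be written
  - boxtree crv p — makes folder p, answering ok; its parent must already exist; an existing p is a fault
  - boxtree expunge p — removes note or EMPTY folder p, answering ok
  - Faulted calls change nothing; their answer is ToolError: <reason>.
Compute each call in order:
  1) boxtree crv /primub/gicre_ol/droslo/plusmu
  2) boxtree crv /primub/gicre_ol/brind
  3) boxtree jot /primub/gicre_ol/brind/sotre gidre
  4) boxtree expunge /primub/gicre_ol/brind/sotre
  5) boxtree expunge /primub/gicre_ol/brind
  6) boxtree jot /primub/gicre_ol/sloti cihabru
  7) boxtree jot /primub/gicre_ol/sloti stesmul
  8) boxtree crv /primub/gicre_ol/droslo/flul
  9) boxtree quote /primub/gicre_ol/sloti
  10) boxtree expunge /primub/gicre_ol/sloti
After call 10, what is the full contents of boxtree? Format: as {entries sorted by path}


Answer: {primub/, primub/gicre_ol/, primub/gicre_ol/droslo/, primub/gicre_ol/droslo/flul/, primub/gicre_ol/droslo/plusmu/, primub/gicre_ol/vufla=dresmozek}

Derivation:
~$ boxtree crv p→/primub/gicre_ol/droslo/plusmu
= ok
~$ boxtree crv p→/primub/gicre_ol/brind
= ok
~$ boxtree jot p→/primub/gicre_ol/brind/sotre c→gidre
= created
~$ boxtree expunge p→/primub/gicre_ol/brind/sotre
= ok
~$ boxtree expunge p→/primub/gicre_ol/brind
= ok
~$ boxtree jot p→/primub/gicre_ol/sloti c→cihabru
= created
~$ boxtree jot p→/primub/gicre_ol/sloti c→stesmul
= overwrote
~$ boxtree crv p→/primub/gicre_ol/droslo/flul
= ok
~$ boxtree quote p→/primub/gicre_ol/sloti
= stesmul
~$ boxtree expunge p→/primub/gicre_ol/sloti
= ok


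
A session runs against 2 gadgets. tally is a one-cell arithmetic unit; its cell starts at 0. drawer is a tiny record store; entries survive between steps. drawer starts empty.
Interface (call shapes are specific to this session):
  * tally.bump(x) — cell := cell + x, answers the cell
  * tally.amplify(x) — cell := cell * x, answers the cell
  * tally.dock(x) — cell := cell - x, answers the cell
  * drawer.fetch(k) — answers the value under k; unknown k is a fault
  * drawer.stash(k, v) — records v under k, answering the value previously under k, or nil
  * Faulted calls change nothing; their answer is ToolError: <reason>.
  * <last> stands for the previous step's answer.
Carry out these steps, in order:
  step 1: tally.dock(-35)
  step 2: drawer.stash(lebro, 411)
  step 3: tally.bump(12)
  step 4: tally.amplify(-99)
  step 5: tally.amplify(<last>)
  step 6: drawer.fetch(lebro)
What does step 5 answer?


Answer: 21650409

Derivation:
CALL dock[-35]
RET  35
CALL stash[lebro; 411]
RET  nil
CALL bump[12]
RET  47
CALL amplify[-99]
RET  -4653
CALL amplify[<last>]
RET  21650409
CALL fetch[lebro]
RET  411


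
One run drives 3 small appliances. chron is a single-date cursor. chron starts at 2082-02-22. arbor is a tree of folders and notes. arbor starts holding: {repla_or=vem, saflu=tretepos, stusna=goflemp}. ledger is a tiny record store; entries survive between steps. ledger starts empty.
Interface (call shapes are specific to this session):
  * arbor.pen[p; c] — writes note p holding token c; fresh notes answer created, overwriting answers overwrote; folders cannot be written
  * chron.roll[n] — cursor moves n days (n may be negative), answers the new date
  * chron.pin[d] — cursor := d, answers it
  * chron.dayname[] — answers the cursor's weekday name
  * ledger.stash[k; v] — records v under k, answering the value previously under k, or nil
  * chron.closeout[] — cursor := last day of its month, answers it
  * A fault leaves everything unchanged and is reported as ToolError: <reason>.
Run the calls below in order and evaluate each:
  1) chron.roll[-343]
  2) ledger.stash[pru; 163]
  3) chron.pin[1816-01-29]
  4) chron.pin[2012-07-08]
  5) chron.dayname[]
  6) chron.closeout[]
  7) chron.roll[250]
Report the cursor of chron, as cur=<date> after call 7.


Answer: cur=2013-04-07

Derivation:
Next I call chron.roll passing n='-343', and see 2081-03-16.
Then ledger.stash passing k='pru', v='163', → nil.
I run chron.pin passing d='1816-01-29', which returns 1816-01-29.
Using chron.pin passing d='2012-07-08', giving 2012-07-08.
I call chron.dayname(), yielding Sunday.
Using chron.closeout(), — result: 2012-07-31.
Then chron.roll passing n='250', and observe 2013-04-07.


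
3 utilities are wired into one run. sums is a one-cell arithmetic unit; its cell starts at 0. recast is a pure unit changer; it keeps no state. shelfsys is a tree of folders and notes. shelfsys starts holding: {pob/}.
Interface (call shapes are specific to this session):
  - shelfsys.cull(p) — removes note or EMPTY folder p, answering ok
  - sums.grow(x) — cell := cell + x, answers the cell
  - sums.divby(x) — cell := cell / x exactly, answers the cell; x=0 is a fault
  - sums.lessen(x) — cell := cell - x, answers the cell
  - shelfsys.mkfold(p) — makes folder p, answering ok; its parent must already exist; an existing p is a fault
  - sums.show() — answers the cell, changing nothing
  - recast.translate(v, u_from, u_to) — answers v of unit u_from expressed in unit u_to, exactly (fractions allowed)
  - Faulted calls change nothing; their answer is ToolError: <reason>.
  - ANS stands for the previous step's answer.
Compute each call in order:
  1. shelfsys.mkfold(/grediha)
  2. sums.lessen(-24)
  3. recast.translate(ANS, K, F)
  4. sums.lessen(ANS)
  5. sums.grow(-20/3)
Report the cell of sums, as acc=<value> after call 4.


Answer: acc=44047/100

Derivation:
[in] shelfsys.mkfold p='/grediha'
  ok
[in] sums.lessen x='-24'
  24
[in] recast.translate v='ANS' u_from='K' u_to='F'
  -41647/100
[in] sums.lessen x='ANS'
  44047/100
[in] sums.grow x='-20/3'
  130141/300


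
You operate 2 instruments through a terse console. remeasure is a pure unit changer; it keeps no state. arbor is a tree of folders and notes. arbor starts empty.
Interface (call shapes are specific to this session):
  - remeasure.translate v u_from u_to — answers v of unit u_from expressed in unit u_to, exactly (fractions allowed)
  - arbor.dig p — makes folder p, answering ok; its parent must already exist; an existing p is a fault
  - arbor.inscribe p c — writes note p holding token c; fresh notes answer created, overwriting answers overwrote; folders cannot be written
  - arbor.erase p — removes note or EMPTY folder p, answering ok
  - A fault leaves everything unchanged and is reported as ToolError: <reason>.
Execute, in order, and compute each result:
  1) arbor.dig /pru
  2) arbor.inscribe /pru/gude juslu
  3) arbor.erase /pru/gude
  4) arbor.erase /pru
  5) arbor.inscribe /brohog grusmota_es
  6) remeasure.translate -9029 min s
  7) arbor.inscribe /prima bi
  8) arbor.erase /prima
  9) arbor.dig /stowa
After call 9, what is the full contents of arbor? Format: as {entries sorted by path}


;; arbor.dig(/pru) : ok
;; arbor.inscribe(/pru/gude, juslu) : created
;; arbor.erase(/pru/gude) : ok
;; arbor.erase(/pru) : ok
;; arbor.inscribe(/brohog, grusmota_es) : created
;; remeasure.translate(-9029, min, s) : -541740
;; arbor.inscribe(/prima, bi) : created
;; arbor.erase(/prima) : ok
;; arbor.dig(/stowa) : ok

Answer: {brohog=grusmota_es, stowa/}


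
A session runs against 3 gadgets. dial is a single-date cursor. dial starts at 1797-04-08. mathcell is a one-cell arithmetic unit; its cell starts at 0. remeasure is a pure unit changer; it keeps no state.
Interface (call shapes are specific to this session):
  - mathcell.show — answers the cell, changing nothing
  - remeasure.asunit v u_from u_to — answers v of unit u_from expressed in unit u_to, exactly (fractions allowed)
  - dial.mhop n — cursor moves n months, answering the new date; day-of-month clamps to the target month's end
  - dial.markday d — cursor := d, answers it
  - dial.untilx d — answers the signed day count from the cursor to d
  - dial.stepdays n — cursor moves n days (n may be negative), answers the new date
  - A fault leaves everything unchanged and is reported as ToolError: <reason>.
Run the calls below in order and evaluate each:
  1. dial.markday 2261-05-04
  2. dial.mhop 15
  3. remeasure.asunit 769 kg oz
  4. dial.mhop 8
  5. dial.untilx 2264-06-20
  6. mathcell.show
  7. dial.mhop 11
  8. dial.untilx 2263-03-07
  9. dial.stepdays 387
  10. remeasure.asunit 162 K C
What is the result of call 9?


Answer: 2265-03-26

Derivation:
Act: markday[d: 2261-05-04]
Obs: 2261-05-04
Act: mhop[n: 15]
Obs: 2262-08-04
Act: asunit[v: 769; u_from: kg; u_to: oz]
Obs: 1230400000000/45359237
Act: mhop[n: 8]
Obs: 2263-04-04
Act: untilx[d: 2264-06-20]
Obs: 443
Act: show[]
Obs: 0
Act: mhop[n: 11]
Obs: 2264-03-04
Act: untilx[d: 2263-03-07]
Obs: -363
Act: stepdays[n: 387]
Obs: 2265-03-26
Act: asunit[v: 162; u_from: K; u_to: C]
Obs: -2223/20


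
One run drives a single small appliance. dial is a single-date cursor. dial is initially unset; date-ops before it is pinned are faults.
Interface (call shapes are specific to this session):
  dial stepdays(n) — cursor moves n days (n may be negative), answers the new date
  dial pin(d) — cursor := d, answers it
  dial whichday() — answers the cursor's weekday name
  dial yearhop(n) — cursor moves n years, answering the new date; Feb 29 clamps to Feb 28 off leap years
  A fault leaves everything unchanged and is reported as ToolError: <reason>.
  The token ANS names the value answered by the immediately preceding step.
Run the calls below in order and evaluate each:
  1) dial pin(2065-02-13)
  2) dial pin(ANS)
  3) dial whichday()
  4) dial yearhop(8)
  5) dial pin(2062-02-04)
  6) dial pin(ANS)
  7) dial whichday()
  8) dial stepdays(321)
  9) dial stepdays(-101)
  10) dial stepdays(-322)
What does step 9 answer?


Answer: 2062-09-12

Derivation:
Do: dial pin[d='2065-02-13']
See: 2065-02-13
Do: dial pin[d='ANS']
See: 2065-02-13
Do: dial whichday[]
See: Friday
Do: dial yearhop[n='8']
See: 2073-02-13
Do: dial pin[d='2062-02-04']
See: 2062-02-04
Do: dial pin[d='ANS']
See: 2062-02-04
Do: dial whichday[]
See: Saturday
Do: dial stepdays[n='321']
See: 2062-12-22
Do: dial stepdays[n='-101']
See: 2062-09-12
Do: dial stepdays[n='-322']
See: 2061-10-25


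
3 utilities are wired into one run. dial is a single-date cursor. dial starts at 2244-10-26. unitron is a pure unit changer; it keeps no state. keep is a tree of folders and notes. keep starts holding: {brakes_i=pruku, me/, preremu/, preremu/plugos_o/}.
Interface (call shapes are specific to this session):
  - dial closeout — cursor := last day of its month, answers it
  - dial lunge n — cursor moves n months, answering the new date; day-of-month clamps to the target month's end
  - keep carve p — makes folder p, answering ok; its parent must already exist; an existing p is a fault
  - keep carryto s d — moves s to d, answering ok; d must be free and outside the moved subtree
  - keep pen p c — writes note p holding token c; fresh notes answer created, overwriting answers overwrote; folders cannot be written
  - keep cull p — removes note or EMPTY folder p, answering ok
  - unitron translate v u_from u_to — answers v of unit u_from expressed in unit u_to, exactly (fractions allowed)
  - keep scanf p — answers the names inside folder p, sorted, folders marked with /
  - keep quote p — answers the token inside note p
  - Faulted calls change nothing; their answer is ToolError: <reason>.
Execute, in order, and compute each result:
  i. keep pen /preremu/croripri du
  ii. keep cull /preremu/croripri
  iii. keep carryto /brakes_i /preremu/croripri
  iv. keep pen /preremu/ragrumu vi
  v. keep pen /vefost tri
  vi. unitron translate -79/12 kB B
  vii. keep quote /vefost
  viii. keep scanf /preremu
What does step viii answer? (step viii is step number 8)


Answer: [croripri, plugos_o/, ragrumu]

Derivation:
>>> keep pen p=/preremu/croripri c=du
  created
>>> keep cull p=/preremu/croripri
  ok
>>> keep carryto s=/brakes_i d=/preremu/croripri
  ok
>>> keep pen p=/preremu/ragrumu c=vi
  created
>>> keep pen p=/vefost c=tri
  created
>>> unitron translate v=-79/12 u_from=kB u_to=B
  -19750/3
>>> keep quote p=/vefost
  tri
>>> keep scanf p=/preremu
  [croripri, plugos_o/, ragrumu]


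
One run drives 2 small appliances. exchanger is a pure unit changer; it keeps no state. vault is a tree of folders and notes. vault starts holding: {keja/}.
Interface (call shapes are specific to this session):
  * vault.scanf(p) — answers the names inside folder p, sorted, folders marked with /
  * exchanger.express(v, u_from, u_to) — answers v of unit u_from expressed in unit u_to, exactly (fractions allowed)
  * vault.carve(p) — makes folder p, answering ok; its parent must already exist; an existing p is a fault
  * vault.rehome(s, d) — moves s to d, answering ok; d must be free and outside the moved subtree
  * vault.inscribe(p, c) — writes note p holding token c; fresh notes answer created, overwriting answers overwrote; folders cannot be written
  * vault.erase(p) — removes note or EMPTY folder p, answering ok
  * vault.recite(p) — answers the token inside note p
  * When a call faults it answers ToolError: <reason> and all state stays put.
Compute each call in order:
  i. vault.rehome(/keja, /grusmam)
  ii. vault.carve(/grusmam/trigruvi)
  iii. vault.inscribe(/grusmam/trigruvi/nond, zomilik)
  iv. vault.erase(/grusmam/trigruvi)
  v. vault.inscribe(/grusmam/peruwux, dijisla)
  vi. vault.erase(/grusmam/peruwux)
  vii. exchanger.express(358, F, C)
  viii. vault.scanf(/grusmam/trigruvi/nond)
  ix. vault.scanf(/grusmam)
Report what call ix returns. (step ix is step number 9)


Answer: [trigruvi/]

Derivation:
% 1. vault.rehome(s=/keja, d=/grusmam) : ok
% 2. vault.carve(p=/grusmam/trigruvi) : ok
% 3. vault.inscribe(p=/grusmam/trigruvi/nond, c=zomilik) : created
% 4. vault.erase(p=/grusmam/trigruvi) : ToolError: not empty
% 5. vault.inscribe(p=/grusmam/peruwux, c=dijisla) : created
% 6. vault.erase(p=/grusmam/peruwux) : ok
% 7. exchanger.express(v=358, u_from=F, u_to=C) : 1630/9
% 8. vault.scanf(p=/grusmam/trigruvi/nond) : ToolError: not a directory
% 9. vault.scanf(p=/grusmam) : [trigruvi/]


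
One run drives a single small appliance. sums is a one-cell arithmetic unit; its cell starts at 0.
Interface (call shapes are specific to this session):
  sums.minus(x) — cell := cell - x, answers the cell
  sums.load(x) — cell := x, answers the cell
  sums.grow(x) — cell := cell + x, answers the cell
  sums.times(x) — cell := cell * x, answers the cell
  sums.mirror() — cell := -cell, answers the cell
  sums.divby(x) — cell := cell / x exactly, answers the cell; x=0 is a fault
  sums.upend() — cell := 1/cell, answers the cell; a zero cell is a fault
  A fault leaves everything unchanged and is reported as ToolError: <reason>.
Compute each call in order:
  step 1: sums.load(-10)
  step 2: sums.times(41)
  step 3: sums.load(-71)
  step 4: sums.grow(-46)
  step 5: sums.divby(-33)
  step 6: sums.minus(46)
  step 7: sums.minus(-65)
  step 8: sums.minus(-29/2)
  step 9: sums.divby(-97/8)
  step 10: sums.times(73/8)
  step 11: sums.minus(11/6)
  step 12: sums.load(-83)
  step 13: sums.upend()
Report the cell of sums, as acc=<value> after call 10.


Answer: acc=-59495/2134

Derivation:
>>> load x→-10
= -10
>>> times x→41
= -410
>>> load x→-71
= -71
>>> grow x→-46
= -117
>>> divby x→-33
= 39/11
>>> minus x→46
= -467/11
>>> minus x→-65
= 248/11
>>> minus x→-29/2
= 815/22
>>> divby x→-97/8
= -3260/1067
>>> times x→73/8
= -59495/2134
>>> minus x→11/6
= -95111/3201
>>> load x→-83
= -83
>>> upend
= -1/83


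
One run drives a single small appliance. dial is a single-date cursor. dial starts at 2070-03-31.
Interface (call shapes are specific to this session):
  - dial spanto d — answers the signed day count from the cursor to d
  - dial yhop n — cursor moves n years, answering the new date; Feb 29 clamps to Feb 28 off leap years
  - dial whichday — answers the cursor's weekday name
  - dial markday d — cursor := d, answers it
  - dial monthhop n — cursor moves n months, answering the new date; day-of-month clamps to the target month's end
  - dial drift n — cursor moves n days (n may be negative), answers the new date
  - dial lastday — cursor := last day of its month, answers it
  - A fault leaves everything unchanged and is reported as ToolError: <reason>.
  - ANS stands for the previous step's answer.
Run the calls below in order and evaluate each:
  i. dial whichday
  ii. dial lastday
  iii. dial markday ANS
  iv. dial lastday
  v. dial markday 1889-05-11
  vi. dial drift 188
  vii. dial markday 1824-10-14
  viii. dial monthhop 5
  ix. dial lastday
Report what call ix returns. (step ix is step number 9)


;; 1. dial whichday() => Monday
;; 2. dial lastday() => 2070-03-31
;; 3. dial markday(d→ANS) => 2070-03-31
;; 4. dial lastday() => 2070-03-31
;; 5. dial markday(d→1889-05-11) => 1889-05-11
;; 6. dial drift(n→188) => 1889-11-15
;; 7. dial markday(d→1824-10-14) => 1824-10-14
;; 8. dial monthhop(n→5) => 1825-03-14
;; 9. dial lastday() => 1825-03-31

Answer: 1825-03-31


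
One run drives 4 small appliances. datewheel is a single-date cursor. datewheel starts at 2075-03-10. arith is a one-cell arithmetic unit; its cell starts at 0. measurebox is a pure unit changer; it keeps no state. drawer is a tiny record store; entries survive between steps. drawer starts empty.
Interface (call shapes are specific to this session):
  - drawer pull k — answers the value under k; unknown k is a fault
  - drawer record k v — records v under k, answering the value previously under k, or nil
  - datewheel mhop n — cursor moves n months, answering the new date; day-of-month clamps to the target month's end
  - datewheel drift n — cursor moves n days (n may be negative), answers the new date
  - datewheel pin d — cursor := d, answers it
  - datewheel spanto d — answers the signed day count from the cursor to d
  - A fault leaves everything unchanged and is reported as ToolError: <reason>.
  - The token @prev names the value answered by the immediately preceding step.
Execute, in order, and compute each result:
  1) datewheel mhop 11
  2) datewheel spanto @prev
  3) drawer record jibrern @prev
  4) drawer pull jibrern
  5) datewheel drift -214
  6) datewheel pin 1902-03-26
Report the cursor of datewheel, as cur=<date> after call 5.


Answer: cur=2075-07-11

Derivation:
! 1. datewheel mhop(n='11') => 2076-02-10
! 2. datewheel spanto(d='@prev') => 0
! 3. drawer record(k='jibrern', v='@prev') => nil
! 4. drawer pull(k='jibrern') => 0
! 5. datewheel drift(n='-214') => 2075-07-11
! 6. datewheel pin(d='1902-03-26') => 1902-03-26


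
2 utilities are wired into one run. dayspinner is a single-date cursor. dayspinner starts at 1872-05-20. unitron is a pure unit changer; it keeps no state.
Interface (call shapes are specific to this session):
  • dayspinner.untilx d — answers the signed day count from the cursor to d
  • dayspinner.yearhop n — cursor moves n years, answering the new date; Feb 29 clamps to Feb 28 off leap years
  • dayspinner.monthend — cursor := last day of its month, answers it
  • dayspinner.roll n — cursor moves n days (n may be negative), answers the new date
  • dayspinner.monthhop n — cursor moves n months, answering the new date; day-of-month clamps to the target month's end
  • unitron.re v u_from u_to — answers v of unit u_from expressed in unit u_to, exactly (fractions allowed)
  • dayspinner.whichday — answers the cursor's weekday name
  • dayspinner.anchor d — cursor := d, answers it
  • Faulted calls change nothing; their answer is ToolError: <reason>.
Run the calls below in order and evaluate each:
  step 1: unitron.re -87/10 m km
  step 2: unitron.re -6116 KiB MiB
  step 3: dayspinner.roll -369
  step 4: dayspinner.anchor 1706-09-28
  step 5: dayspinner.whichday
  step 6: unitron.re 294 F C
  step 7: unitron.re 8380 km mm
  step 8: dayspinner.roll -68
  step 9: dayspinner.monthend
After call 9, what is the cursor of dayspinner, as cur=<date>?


Act: unitron.re[-87/10; m; km]
Obs: -87/10000
Act: unitron.re[-6116; KiB; MiB]
Obs: -1529/256
Act: dayspinner.roll[-369]
Obs: 1871-05-17
Act: dayspinner.anchor[1706-09-28]
Obs: 1706-09-28
Act: dayspinner.whichday[]
Obs: Tuesday
Act: unitron.re[294; F; C]
Obs: 1310/9
Act: unitron.re[8380; km; mm]
Obs: 8380000000
Act: dayspinner.roll[-68]
Obs: 1706-07-22
Act: dayspinner.monthend[]
Obs: 1706-07-31

Answer: cur=1706-07-31


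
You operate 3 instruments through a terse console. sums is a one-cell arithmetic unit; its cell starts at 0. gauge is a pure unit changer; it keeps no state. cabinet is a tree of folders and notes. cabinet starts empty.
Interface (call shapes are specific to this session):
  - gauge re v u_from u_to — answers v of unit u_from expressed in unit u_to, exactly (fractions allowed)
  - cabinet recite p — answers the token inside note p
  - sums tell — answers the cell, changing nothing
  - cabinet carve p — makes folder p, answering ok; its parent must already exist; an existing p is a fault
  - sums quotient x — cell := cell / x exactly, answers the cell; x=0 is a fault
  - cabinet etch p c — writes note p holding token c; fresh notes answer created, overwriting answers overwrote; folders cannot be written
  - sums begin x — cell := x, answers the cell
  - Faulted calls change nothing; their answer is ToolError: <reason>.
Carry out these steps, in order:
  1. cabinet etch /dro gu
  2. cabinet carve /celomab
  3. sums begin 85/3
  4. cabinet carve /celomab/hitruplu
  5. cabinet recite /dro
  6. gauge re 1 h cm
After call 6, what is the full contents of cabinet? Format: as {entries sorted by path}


Answer: {celomab/, celomab/hitruplu/, dro=gu}

Derivation:
> cabinet etch /dro gu
  created
> cabinet carve /celomab
  ok
> sums begin 85/3
  85/3
> cabinet carve /celomab/hitruplu
  ok
> cabinet recite /dro
  gu
> gauge re 1 h cm
  ToolError: incompatible units


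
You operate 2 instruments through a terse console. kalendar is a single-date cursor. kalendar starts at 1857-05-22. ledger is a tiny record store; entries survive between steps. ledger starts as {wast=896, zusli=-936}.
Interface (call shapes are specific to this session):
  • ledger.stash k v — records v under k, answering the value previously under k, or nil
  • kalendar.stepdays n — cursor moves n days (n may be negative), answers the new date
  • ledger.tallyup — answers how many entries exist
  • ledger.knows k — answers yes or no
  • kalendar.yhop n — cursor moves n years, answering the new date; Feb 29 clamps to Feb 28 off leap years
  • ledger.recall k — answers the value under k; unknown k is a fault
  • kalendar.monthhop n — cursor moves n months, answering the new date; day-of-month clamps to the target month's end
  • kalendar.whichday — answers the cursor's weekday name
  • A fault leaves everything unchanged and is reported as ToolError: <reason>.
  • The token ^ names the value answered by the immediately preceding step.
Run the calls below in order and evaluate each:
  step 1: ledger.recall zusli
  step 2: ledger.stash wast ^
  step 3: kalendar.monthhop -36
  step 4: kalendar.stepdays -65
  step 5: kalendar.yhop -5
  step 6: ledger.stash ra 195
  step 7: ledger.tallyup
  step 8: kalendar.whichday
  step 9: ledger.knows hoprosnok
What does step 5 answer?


% ledger.recall k→zusli
:: -936
% ledger.stash k→wast v→^
:: 896
% kalendar.monthhop n→-36
:: 1854-05-22
% kalendar.stepdays n→-65
:: 1854-03-18
% kalendar.yhop n→-5
:: 1849-03-18
% ledger.stash k→ra v→195
:: nil
% ledger.tallyup
:: 3
% kalendar.whichday
:: Sunday
% ledger.knows k→hoprosnok
:: no

Answer: 1849-03-18


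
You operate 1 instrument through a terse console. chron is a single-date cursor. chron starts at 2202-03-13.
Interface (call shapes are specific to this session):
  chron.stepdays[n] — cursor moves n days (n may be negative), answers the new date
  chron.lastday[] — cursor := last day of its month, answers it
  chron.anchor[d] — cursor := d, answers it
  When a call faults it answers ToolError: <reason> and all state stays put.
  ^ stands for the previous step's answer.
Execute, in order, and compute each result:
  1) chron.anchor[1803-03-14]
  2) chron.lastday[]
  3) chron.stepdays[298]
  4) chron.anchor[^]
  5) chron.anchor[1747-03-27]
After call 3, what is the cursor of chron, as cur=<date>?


Answer: cur=1804-01-23

Derivation:
$ chron.anchor d=1803-03-14
[out] 1803-03-14
$ chron.lastday
[out] 1803-03-31
$ chron.stepdays n=298
[out] 1804-01-23
$ chron.anchor d=^
[out] 1804-01-23
$ chron.anchor d=1747-03-27
[out] 1747-03-27


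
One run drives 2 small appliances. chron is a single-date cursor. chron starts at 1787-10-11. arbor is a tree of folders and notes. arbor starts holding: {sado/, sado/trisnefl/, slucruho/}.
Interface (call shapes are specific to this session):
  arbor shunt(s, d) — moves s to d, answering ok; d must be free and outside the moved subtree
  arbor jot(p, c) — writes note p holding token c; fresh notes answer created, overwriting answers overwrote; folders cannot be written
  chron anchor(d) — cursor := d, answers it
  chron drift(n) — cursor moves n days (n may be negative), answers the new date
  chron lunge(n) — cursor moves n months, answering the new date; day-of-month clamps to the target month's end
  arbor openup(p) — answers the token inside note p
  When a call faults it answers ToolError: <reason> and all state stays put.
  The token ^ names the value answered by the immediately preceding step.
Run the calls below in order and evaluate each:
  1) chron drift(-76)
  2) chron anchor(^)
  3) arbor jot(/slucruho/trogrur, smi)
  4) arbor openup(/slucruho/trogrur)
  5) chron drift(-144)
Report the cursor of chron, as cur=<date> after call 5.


>> chron drift(n='-76')
<< 1787-07-27
>> chron anchor(d='^')
<< 1787-07-27
>> arbor jot(p='/slucruho/trogrur', c='smi')
<< created
>> arbor openup(p='/slucruho/trogrur')
<< smi
>> chron drift(n='-144')
<< 1787-03-05

Answer: cur=1787-03-05


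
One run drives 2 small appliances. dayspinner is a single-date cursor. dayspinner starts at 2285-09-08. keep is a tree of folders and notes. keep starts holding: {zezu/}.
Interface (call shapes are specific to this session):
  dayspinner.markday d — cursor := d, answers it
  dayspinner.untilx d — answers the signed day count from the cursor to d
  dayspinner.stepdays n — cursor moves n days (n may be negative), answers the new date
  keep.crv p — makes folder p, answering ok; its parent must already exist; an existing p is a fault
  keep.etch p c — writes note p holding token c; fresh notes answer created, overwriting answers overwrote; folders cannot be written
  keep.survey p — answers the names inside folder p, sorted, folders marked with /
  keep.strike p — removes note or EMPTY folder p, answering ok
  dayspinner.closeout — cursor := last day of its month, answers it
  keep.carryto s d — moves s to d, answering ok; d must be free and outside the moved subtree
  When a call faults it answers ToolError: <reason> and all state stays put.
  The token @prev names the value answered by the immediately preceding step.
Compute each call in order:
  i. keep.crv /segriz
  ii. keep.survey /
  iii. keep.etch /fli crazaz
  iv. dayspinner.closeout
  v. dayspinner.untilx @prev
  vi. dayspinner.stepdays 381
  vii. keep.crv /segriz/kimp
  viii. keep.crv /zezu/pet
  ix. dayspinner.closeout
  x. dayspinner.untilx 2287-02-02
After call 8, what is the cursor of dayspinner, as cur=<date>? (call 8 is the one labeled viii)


Answer: cur=2286-10-16

Derivation:
-> crv(/segriz)
<- ok
-> survey(/)
<- [segriz/, zezu/]
-> etch(/fli, crazaz)
<- created
-> closeout()
<- 2285-09-30
-> untilx(@prev)
<- 0
-> stepdays(381)
<- 2286-10-16
-> crv(/segriz/kimp)
<- ok
-> crv(/zezu/pet)
<- ok
-> closeout()
<- 2286-10-31
-> untilx(2287-02-02)
<- 94


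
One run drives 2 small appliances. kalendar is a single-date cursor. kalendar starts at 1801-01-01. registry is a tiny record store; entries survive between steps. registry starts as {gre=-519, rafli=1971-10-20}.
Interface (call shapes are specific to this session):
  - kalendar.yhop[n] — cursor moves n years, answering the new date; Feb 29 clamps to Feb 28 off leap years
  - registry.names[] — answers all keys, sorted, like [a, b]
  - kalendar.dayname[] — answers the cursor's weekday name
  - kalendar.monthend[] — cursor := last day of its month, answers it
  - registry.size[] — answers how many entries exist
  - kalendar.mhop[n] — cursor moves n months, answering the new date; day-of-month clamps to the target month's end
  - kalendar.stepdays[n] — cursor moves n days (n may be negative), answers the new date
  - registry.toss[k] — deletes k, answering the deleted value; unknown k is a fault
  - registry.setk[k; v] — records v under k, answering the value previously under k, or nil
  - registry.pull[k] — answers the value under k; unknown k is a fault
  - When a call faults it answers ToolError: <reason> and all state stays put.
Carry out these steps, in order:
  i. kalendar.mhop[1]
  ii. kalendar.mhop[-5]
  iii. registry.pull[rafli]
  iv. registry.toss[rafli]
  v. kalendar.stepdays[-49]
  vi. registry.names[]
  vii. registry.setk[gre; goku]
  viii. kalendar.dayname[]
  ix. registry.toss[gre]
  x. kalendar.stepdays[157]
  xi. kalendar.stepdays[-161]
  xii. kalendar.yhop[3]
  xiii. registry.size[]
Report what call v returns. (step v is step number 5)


Answer: 1800-07-14

Derivation:
>>> mhop n='1'
:: 1801-02-01
>>> mhop n='-5'
:: 1800-09-01
>>> pull k='rafli'
:: 1971-10-20
>>> toss k='rafli'
:: 1971-10-20
>>> stepdays n='-49'
:: 1800-07-14
>>> names
:: [gre]
>>> setk k='gre' v='goku'
:: -519
>>> dayname
:: Monday
>>> toss k='gre'
:: goku
>>> stepdays n='157'
:: 1800-12-18
>>> stepdays n='-161'
:: 1800-07-10
>>> yhop n='3'
:: 1803-07-10
>>> size
:: 0
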